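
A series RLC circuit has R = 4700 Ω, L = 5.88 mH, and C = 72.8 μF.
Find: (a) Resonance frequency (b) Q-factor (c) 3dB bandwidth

Step 1 — Resonance: ω₀ = 1/√(LC) = 1/√(0.00588·7.28e-05) = 1528 rad/s.
Step 2 — f₀ = ω₀/(2π) = 243.3 Hz.
Step 3 — Series Q: Q = ω₀L/R = 1528·0.00588/4700 = 0.001912.
Step 4 — Bandwidth: Δω = ω₀/Q = 7.993e+05 rad/s; BW = Δω/(2π) = 1.272e+05 Hz.

(a) f₀ = 243.3 Hz  (b) Q = 0.001912  (c) BW = 1.272e+05 Hz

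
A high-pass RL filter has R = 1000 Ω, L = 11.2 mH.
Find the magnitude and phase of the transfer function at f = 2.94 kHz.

Step 1 — Angular frequency: ω = 2π·2940 = 1.847e+04 rad/s.
Step 2 — Transfer function: H(jω) = jωL/(R + jωL).
Step 3 — Numerator jωL = j·206.9; denominator R + jωL = 1000 + j206.9.
Step 4 — H = 0.04105 + j0.1984.
Step 5 — Magnitude: |H| = 0.2026 (-13.9 dB); phase: φ = 78.3°.

|H| = 0.2026 (-13.9 dB), φ = 78.3°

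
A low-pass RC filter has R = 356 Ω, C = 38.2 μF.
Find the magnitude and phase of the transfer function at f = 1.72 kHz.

Step 1 — Angular frequency: ω = 2π·1720 = 1.081e+04 rad/s.
Step 2 — Transfer function: H(jω) = 1/(1 + jωRC).
Step 3 — Denominator: 1 + jωRC = 1 + j·1.081e+04·356·3.82e-05 = 1 + j147.
Step 4 — H = 4.63e-05 - j0.006804.
Step 5 — Magnitude: |H| = 0.006804 (-43.3 dB); phase: φ = -89.6°.

|H| = 0.006804 (-43.3 dB), φ = -89.6°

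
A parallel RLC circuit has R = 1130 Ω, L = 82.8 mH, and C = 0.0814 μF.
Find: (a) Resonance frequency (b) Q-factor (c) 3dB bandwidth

Step 1 — Resonance: ω₀ = 1/√(LC) = 1/√(0.0828·8.14e-08) = 1.218e+04 rad/s.
Step 2 — f₀ = ω₀/(2π) = 1939 Hz.
Step 3 — Parallel Q: Q = R/(ω₀L) = 1130/(1.218e+04·0.0828) = 1.12.
Step 4 — Bandwidth: Δω = ω₀/Q = 1.087e+04 rad/s; BW = Δω/(2π) = 1730 Hz.

(a) f₀ = 1939 Hz  (b) Q = 1.12  (c) BW = 1730 Hz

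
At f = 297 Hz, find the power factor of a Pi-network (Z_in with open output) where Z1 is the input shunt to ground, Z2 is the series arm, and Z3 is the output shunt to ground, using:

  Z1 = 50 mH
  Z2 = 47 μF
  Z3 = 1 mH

Step 1 — Angular frequency: ω = 2π·f = 2π·297 = 1866 rad/s.
Step 2 — Component impedances:
  Z1: Z = jωL = j·1866·0.05 = 0 + j93.31 Ω
  Z2: Z = 1/(jωC) = -j/(ω·C) = 0 - j11.4 Ω
  Z3: Z = jωL = j·1866·0.001 = 0 + j1.866 Ω
Step 3 — With open output, the series arm Z2 and the output shunt Z3 appear in series to ground: Z2 + Z3 = 0 - j9.535 Ω.
Step 4 — Parallel with input shunt Z1: Z_in = Z1 || (Z2 + Z3) = 0 - j10.62 Ω = 10.62∠-90.0° Ω.
Step 5 — Power factor: PF = cos(φ) = Re(Z)/|Z| = 0/10.62 = 0.
Step 6 — Type: Im(Z) = -10.62 ⇒ leading (phase φ = -90.0°).

PF = 0 (leading, φ = -90.0°)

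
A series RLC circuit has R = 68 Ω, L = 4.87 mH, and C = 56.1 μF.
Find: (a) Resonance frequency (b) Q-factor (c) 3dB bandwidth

Step 1 — Resonance condition Im(Z)=0 gives ω₀ = 1/√(LC).
Step 2 — ω₀ = 1/√(0.00487·5.61e-05) = 1913 rad/s.
Step 3 — f₀ = ω₀/(2π) = 304.5 Hz.
Step 4 — Series Q: Q = ω₀L/R = 1913·0.00487/68 = 0.137.
Step 5 — 3dB bandwidth: Δω = ω₀/Q = 1.396e+04 rad/s; BW = Δω/(2π) = 2222 Hz.

(a) f₀ = 304.5 Hz  (b) Q = 0.137  (c) BW = 2222 Hz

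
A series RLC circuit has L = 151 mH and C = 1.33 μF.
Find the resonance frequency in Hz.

Step 1 — Resonance condition Im(Z)=0 gives ω₀ = 1/√(LC).
Step 2 — ω₀ = 1/√(0.151·1.33e-06) = 2231 rad/s.
Step 3 — f₀ = ω₀/(2π) = 355.1 Hz.

f₀ = 355.1 Hz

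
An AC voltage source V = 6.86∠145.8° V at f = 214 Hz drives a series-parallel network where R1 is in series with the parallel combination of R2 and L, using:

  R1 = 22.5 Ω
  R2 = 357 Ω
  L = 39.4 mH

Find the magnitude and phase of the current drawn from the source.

Step 1 — Angular frequency: ω = 2π·f = 2π·214 = 1345 rad/s.
Step 2 — Component impedances:
  R1: Z = R = 22.5 Ω
  R2: Z = R = 357 Ω
  L: Z = jωL = j·1345·0.0394 = 0 + j52.98 Ω
Step 3 — Parallel branch: R2 || L = 1/(1/R2 + 1/L) = 7.692 + j51.84 Ω.
Step 4 — Series with R1: Z_total = R1 + (R2 || L) = 30.19 + j51.84 Ω = 59.99∠59.8° Ω.
Step 5 — Source phasor: V = 6.86∠145.8° V = -5.674 + j3.856 V.
Step 6 — Ohm's law: I = V / Z_total = (-5.674 + j3.856) / (30.19 + j51.84) = 0.007939 + j0.1141 A.
Step 7 — Convert to polar: |I| = 0.1144 A, ∠I = 86.0°.

I = 0.1144∠86.0° A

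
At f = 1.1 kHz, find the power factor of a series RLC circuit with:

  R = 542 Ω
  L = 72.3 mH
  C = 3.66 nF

Step 1 — Angular frequency: ω = 2π·f = 2π·1100 = 6912 rad/s.
Step 2 — Component impedances:
  R: Z = R = 542 Ω
  L: Z = jωL = j·6912·0.0723 = 0 + j499.7 Ω
  C: Z = 1/(jωC) = -j/(ω·C) = 0 - j3.953e+04 Ω
Step 3 — Series combination: Z_total = R + L + C = 542 - j3.903e+04 Ω = 3.904e+04∠-89.2° Ω.
Step 4 — Power factor: PF = cos(φ) = Re(Z)/|Z| = 542/3.904e+04 = 0.01388.
Step 5 — Type: Im(Z) = -3.903e+04 ⇒ leading (phase φ = -89.2°).

PF = 0.01388 (leading, φ = -89.2°)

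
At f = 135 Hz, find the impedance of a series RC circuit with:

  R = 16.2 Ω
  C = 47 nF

Step 1 — Angular frequency: ω = 2π·f = 2π·135 = 848.2 rad/s.
Step 2 — Component impedances:
  R: Z = R = 16.2 Ω
  C: Z = 1/(jωC) = -j/(ω·C) = 0 - j2.508e+04 Ω
Step 3 — Series combination: Z_total = R + C = 16.2 - j2.508e+04 Ω = 2.508e+04∠-90.0° Ω.

Z = 16.2 - j2.508e+04 Ω = 2.508e+04∠-90.0° Ω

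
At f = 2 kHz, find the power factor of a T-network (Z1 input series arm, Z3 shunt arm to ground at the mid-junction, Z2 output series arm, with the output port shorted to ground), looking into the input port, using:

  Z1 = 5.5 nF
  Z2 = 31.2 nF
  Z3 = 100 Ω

Step 1 — Angular frequency: ω = 2π·f = 2π·2000 = 1.257e+04 rad/s.
Step 2 — Component impedances:
  Z1: Z = 1/(jωC) = -j/(ω·C) = 0 - j1.447e+04 Ω
  Z2: Z = 1/(jωC) = -j/(ω·C) = 0 - j2551 Ω
  Z3: Z = R = 100 Ω
Step 3 — With the output port shorted to ground, the output series arm Z2 runs from the junction to ground; the shunt arm Z3 also runs from the junction to ground. They appear in parallel: Z3 || Z2 = 99.85 - j3.915 Ω.
Step 4 — Series with input arm Z1: Z_in = Z1 + (Z3 || Z2) = 99.85 - j1.447e+04 Ω = 1.447e+04∠-89.6° Ω.
Step 5 — Power factor: PF = cos(φ) = Re(Z)/|Z| = 99.847/14473 = 0.006899.
Step 6 — Type: Im(Z) = -1.447e+04 ⇒ leading (phase φ = -89.6°).

PF = 0.006899 (leading, φ = -89.6°)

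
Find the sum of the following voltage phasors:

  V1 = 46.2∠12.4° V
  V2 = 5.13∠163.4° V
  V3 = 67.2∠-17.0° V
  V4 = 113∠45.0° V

Step 1 — Convert each phasor to rectangular form:
  V1 = 46.2·(cos(12.4°) + j·sin(12.4°)) = 45.12 + j9.921 V
  V2 = 5.13·(cos(163.4°) + j·sin(163.4°)) = -4.916 + j1.466 V
  V3 = 67.2·(cos(-17.0°) + j·sin(-17.0°)) = 64.26 - j19.65 V
  V4 = 113·(cos(45.0°) + j·sin(45.0°)) = 79.9 + j79.9 V
Step 2 — Sum components: V_total = 184.4 + j71.64 V.
Step 3 — Convert to polar: |V_total| = 197.8 V, ∠V_total = 21.2°.

V_total = 197.8∠21.2° V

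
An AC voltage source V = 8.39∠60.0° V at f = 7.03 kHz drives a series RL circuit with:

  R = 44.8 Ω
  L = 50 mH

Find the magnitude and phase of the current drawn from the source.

Step 1 — Angular frequency: ω = 2π·f = 2π·7030 = 4.417e+04 rad/s.
Step 2 — Component impedances:
  R: Z = R = 44.8 Ω
  L: Z = jωL = j·4.417e+04·0.05 = 0 + j2209 Ω
Step 3 — Series combination: Z_total = R + L = 44.8 + j2209 Ω = 2209∠88.8° Ω.
Step 4 — Source phasor: V = 8.39∠60.0° V = 4.195 + j7.266 V.
Step 5 — Ohm's law: I = V / Z_total = (4.195 + j7.266) / (44.8 + j2209) = 0.003327 - j0.001832 A.
Step 6 — Convert to polar: |I| = 0.003798 A, ∠I = -28.8°.

I = 0.003798∠-28.8° A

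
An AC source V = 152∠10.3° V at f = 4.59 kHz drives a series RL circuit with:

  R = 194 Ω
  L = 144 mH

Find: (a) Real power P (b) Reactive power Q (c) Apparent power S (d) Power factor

Step 1 — Angular frequency: ω = 2π·f = 2π·4590 = 2.884e+04 rad/s.
Step 2 — Component impedances:
  R: Z = R = 194 Ω
  L: Z = jωL = j·2.884e+04·0.144 = 0 + j4153 Ω
Step 3 — Series combination: Z_total = R + L = 194 + j4153 Ω = 4157∠87.3° Ω.
Step 4 — Source phasor: V = 152∠10.3° V = 149.6 + j27.18 V.
Step 5 — Current: I = V / Z = 0.008209 - j0.03563 A = 0.03656∠-77.0° A.
Step 6 — Complex power: S = V·I* = 0.2593 + j5.551 VA.
Step 7 — Real power: P = Re(S) = 0.2593 W.
Step 8 — Reactive power: Q = Im(S) = 5.551 VAR.
Step 9 — Apparent power: |S| = 5.557 VA.
Step 10 — Power factor: PF = P/|S| = 0.04666 (lagging).

(a) P = 0.2593 W  (b) Q = 5.551 VAR  (c) S = 5.557 VA  (d) PF = 0.04666 (lagging)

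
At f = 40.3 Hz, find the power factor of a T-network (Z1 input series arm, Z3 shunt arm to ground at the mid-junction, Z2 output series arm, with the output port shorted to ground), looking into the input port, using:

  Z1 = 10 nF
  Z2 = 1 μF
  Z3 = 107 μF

Step 1 — Angular frequency: ω = 2π·f = 2π·40.3 = 253.2 rad/s.
Step 2 — Component impedances:
  Z1: Z = 1/(jωC) = -j/(ω·C) = 0 - j3.949e+05 Ω
  Z2: Z = 1/(jωC) = -j/(ω·C) = 0 - j3949 Ω
  Z3: Z = 1/(jωC) = -j/(ω·C) = 0 - j36.91 Ω
Step 3 — With the output port shorted to ground, the output series arm Z2 runs from the junction to ground; the shunt arm Z3 also runs from the junction to ground. They appear in parallel: Z3 || Z2 = 0 - j36.57 Ω.
Step 4 — Series with input arm Z1: Z_in = Z1 + (Z3 || Z2) = 0 - j3.95e+05 Ω = 3.95e+05∠-90.0° Ω.
Step 5 — Power factor: PF = cos(φ) = Re(Z)/|Z| = 0/3.95e+05 = 0.
Step 6 — Type: Im(Z) = -3.95e+05 ⇒ leading (phase φ = -90.0°).

PF = 0 (leading, φ = -90.0°)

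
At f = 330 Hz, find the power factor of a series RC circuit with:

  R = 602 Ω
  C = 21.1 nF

Step 1 — Angular frequency: ω = 2π·f = 2π·330 = 2073 rad/s.
Step 2 — Component impedances:
  R: Z = R = 602 Ω
  C: Z = 1/(jωC) = -j/(ω·C) = 0 - j2.286e+04 Ω
Step 3 — Series combination: Z_total = R + C = 602 - j2.286e+04 Ω = 2.287e+04∠-88.5° Ω.
Step 4 — Power factor: PF = cos(φ) = Re(Z)/|Z| = 602/22865 = 0.02633.
Step 5 — Type: Im(Z) = -2.286e+04 ⇒ leading (phase φ = -88.5°).

PF = 0.02633 (leading, φ = -88.5°)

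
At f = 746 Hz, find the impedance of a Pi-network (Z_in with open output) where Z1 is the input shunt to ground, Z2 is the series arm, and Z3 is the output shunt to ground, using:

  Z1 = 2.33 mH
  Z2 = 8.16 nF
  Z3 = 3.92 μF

Step 1 — Angular frequency: ω = 2π·f = 2π·746 = 4687 rad/s.
Step 2 — Component impedances:
  Z1: Z = jωL = j·4687·0.00233 = 0 + j10.92 Ω
  Z2: Z = 1/(jωC) = -j/(ω·C) = 0 - j2.615e+04 Ω
  Z3: Z = 1/(jωC) = -j/(ω·C) = 0 - j54.42 Ω
Step 3 — With open output, the series arm Z2 and the output shunt Z3 appear in series to ground: Z2 + Z3 = 0 - j2.62e+04 Ω.
Step 4 — Parallel with input shunt Z1: Z_in = Z1 || (Z2 + Z3) = 0 + j10.93 Ω = 10.93∠90.0° Ω.

Z = 0 + j10.93 Ω = 10.93∠90.0° Ω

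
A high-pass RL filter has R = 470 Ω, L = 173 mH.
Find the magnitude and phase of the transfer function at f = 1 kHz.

Step 1 — Angular frequency: ω = 2π·1000 = 6283 rad/s.
Step 2 — Transfer function: H(jω) = jωL/(R + jωL).
Step 3 — Numerator jωL = j·1087; denominator R + jωL = 470 + j1087.
Step 4 — H = 0.8425 + j0.3643.
Step 5 — Magnitude: |H| = 0.9179 (-0.7 dB); phase: φ = 23.4°.

|H| = 0.9179 (-0.7 dB), φ = 23.4°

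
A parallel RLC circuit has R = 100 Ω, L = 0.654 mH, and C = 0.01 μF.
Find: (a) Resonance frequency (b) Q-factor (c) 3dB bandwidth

Step 1 — Resonance: ω₀ = 1/√(LC) = 1/√(0.000654·1e-08) = 3.91e+05 rad/s.
Step 2 — f₀ = ω₀/(2π) = 6.223e+04 Hz.
Step 3 — Parallel Q: Q = R/(ω₀L) = 100/(3.91e+05·0.000654) = 0.391.
Step 4 — Bandwidth: Δω = ω₀/Q = 1e+06 rad/s; BW = Δω/(2π) = 1.592e+05 Hz.

(a) f₀ = 6.223e+04 Hz  (b) Q = 0.391  (c) BW = 1.592e+05 Hz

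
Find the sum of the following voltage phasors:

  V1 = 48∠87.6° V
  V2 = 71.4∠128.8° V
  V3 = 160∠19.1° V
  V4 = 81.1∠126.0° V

Step 1 — Convert each phasor to rectangular form:
  V1 = 48·(cos(87.6°) + j·sin(87.6°)) = 2.01 + j47.96 V
  V2 = 71.4·(cos(128.8°) + j·sin(128.8°)) = -44.74 + j55.64 V
  V3 = 160·(cos(19.1°) + j·sin(19.1°)) = 151.2 + j52.35 V
  V4 = 81.1·(cos(126.0°) + j·sin(126.0°)) = -47.67 + j65.61 V
Step 2 — Sum components: V_total = 60.79 + j221.6 V.
Step 3 — Convert to polar: |V_total| = 229.8 V, ∠V_total = 74.7°.

V_total = 229.8∠74.7° V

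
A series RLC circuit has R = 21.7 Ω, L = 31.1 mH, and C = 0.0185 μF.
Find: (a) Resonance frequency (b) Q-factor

Step 1 — Resonance condition Im(Z)=0 gives ω₀ = 1/√(LC).
Step 2 — ω₀ = 1/√(0.0311·1.85e-08) = 4.169e+04 rad/s.
Step 3 — f₀ = ω₀/(2π) = 6635 Hz.
Step 4 — Series Q: Q = ω₀L/R = 4.169e+04·0.0311/21.7 = 59.75.

(a) f₀ = 6635 Hz  (b) Q = 59.75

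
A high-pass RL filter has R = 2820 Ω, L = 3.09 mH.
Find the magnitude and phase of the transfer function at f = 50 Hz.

Step 1 — Angular frequency: ω = 2π·50 = 314.2 rad/s.
Step 2 — Transfer function: H(jω) = jωL/(R + jωL).
Step 3 — Numerator jωL = j·0.9708; denominator R + jωL = 2820 + j0.9708.
Step 4 — H = 1.185e-07 + j0.0003442.
Step 5 — Magnitude: |H| = 0.0003442 (-69.3 dB); phase: φ = 90.0°.

|H| = 0.0003442 (-69.3 dB), φ = 90.0°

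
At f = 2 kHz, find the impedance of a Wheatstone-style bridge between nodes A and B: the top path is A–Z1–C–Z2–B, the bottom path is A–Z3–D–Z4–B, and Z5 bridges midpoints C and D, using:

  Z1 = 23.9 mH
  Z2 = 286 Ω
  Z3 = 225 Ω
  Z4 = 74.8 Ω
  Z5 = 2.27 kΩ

Step 1 — Angular frequency: ω = 2π·f = 2π·2000 = 1.257e+04 rad/s.
Step 2 — Component impedances:
  Z1: Z = jωL = j·1.257e+04·0.0239 = 0 + j300.3 Ω
  Z2: Z = R = 286 Ω
  Z3: Z = R = 225 Ω
  Z4: Z = R = 74.8 Ω
  Z5: Z = R = 2270 Ω
Step 3 — Bridge requires nodal analysis (the Z5 bridge couples midpoints C and D, so the two paths cannot be reduced to a simple series/parallel combination). Setting node B to ground and injecting 1 A at node A, the 3-node admittance system at A, C, D solves to V_A = Z_AB = 178.7 + j66.64 Ω = 190.7∠20.5° Ω.

Z = 178.7 + j66.64 Ω = 190.7∠20.5° Ω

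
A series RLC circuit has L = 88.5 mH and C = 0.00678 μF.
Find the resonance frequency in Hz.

Step 1 — Resonance condition Im(Z)=0 gives ω₀ = 1/√(LC).
Step 2 — ω₀ = 1/√(0.0885·6.78e-09) = 4.082e+04 rad/s.
Step 3 — f₀ = ω₀/(2π) = 6497 Hz.

f₀ = 6497 Hz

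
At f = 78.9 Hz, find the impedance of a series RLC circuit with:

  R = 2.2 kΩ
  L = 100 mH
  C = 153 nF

Step 1 — Angular frequency: ω = 2π·f = 2π·78.9 = 495.7 rad/s.
Step 2 — Component impedances:
  R: Z = R = 2200 Ω
  L: Z = jωL = j·495.7·0.1 = 0 + j49.57 Ω
  C: Z = 1/(jωC) = -j/(ω·C) = 0 - j1.318e+04 Ω
Step 3 — Series combination: Z_total = R + L + C = 2200 - j1.313e+04 Ω = 1.332e+04∠-80.5° Ω.

Z = 2200 - j1.313e+04 Ω = 1.332e+04∠-80.5° Ω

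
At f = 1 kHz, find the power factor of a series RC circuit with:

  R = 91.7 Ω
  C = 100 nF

Step 1 — Angular frequency: ω = 2π·f = 2π·1000 = 6283 rad/s.
Step 2 — Component impedances:
  R: Z = R = 91.7 Ω
  C: Z = 1/(jωC) = -j/(ω·C) = 0 - j1592 Ω
Step 3 — Series combination: Z_total = R + C = 91.7 - j1592 Ω = 1594∠-86.7° Ω.
Step 4 — Power factor: PF = cos(φ) = Re(Z)/|Z| = 91.7/1594.2 = 0.05752.
Step 5 — Type: Im(Z) = -1592 ⇒ leading (phase φ = -86.7°).

PF = 0.05752 (leading, φ = -86.7°)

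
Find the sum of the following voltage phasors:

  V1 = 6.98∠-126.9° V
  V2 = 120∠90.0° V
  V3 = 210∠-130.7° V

Step 1 — Convert each phasor to rectangular form:
  V1 = 6.98·(cos(-126.9°) + j·sin(-126.9°)) = -4.191 - j5.582 V
  V2 = 120·(cos(90.0°) + j·sin(90.0°)) = 0 + j120 V
  V3 = 210·(cos(-130.7°) + j·sin(-130.7°)) = -136.9 - j159.2 V
Step 2 — Sum components: V_total = -141.1 - j44.79 V.
Step 3 — Convert to polar: |V_total| = 148.1 V, ∠V_total = -162.4°.

V_total = 148.1∠-162.4° V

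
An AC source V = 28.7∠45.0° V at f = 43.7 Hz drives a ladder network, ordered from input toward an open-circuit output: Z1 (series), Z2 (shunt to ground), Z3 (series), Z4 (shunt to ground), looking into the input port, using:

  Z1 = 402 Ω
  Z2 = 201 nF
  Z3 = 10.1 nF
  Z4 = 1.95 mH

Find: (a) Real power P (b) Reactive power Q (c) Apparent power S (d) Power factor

Step 1 — Angular frequency: ω = 2π·f = 2π·43.7 = 274.6 rad/s.
Step 2 — Component impedances:
  Z1: Z = R = 402 Ω
  Z2: Z = 1/(jωC) = -j/(ω·C) = 0 - j1.812e+04 Ω
  Z3: Z = 1/(jωC) = -j/(ω·C) = 0 - j3.606e+05 Ω
  Z4: Z = jωL = j·274.6·0.00195 = 0 + j0.5354 Ω
Step 3 — Ladder network (open output): work backward from the far end, alternating series and parallel combinations. Z_in = 402 - j1.725e+04 Ω = 1.726e+04∠-88.7° Ω.
Step 4 — Source phasor: V = 28.7∠45.0° V = 20.29 + j20.29 V.
Step 5 — Current: I = V / Z = -0.001148 + j0.001203 A = 0.001663∠133.7° A.
Step 6 — Complex power: S = V·I* = 0.001112 - j0.04772 VA.
Step 7 — Real power: P = Re(S) = 0.001112 W.
Step 8 — Reactive power: Q = Im(S) = -0.04772 VAR.
Step 9 — Apparent power: |S| = 0.04773 VA.
Step 10 — Power factor: PF = P/|S| = 0.02329 (leading).

(a) P = 0.001112 W  (b) Q = -0.04772 VAR  (c) S = 0.04773 VA  (d) PF = 0.02329 (leading)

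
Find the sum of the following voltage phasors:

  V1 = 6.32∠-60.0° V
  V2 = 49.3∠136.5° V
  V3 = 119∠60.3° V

Step 1 — Convert each phasor to rectangular form:
  V1 = 6.32·(cos(-60.0°) + j·sin(-60.0°)) = 3.16 - j5.473 V
  V2 = 49.3·(cos(136.5°) + j·sin(136.5°)) = -35.76 + j33.94 V
  V3 = 119·(cos(60.3°) + j·sin(60.3°)) = 58.96 + j103.4 V
Step 2 — Sum components: V_total = 26.36 + j131.8 V.
Step 3 — Convert to polar: |V_total| = 134.4 V, ∠V_total = 78.7°.

V_total = 134.4∠78.7° V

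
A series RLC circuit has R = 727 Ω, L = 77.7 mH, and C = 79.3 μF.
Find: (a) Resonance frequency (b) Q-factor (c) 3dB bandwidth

Step 1 — Resonance: ω₀ = 1/√(LC) = 1/√(0.0777·7.93e-05) = 402.9 rad/s.
Step 2 — f₀ = ω₀/(2π) = 64.12 Hz.
Step 3 — Series Q: Q = ω₀L/R = 402.9·0.0777/727 = 0.04306.
Step 4 — Bandwidth: Δω = ω₀/Q = 9356 rad/s; BW = Δω/(2π) = 1489 Hz.

(a) f₀ = 64.12 Hz  (b) Q = 0.04306  (c) BW = 1489 Hz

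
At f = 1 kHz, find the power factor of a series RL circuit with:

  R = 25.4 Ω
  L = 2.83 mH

Step 1 — Angular frequency: ω = 2π·f = 2π·1000 = 6283 rad/s.
Step 2 — Component impedances:
  R: Z = R = 25.4 Ω
  L: Z = jωL = j·6283·0.00283 = 0 + j17.78 Ω
Step 3 — Series combination: Z_total = R + L = 25.4 + j17.78 Ω = 31.01∠35.0° Ω.
Step 4 — Power factor: PF = cos(φ) = Re(Z)/|Z| = 25.4/31.005 = 0.8192.
Step 5 — Type: Im(Z) = 17.78 ⇒ lagging (phase φ = 35.0°).

PF = 0.8192 (lagging, φ = 35.0°)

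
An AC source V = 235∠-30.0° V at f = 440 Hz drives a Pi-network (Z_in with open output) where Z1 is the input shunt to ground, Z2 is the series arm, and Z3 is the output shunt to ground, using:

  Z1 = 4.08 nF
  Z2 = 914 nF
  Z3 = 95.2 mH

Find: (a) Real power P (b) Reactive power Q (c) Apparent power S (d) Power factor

Step 1 — Angular frequency: ω = 2π·f = 2π·440 = 2765 rad/s.
Step 2 — Component impedances:
  Z1: Z = 1/(jωC) = -j/(ω·C) = 0 - j8.866e+04 Ω
  Z2: Z = 1/(jωC) = -j/(ω·C) = 0 - j395.8 Ω
  Z3: Z = jωL = j·2765·0.0952 = 0 + j263.2 Ω
Step 3 — With open output, the series arm Z2 and the output shunt Z3 appear in series to ground: Z2 + Z3 = 0 - j132.6 Ω.
Step 4 — Parallel with input shunt Z1: Z_in = Z1 || (Z2 + Z3) = 0 - j132.4 Ω = 132.4∠-90.0° Ω.
Step 5 — Source phasor: V = 235∠-30.0° V = 203.5 - j117.5 V.
Step 6 — Current: I = V / Z = 0.8877 + j1.538 A = 1.775∠60.0° A.
Step 7 — Complex power: S = V·I* = 0 - j417.2 VA.
Step 8 — Real power: P = Re(S) = 0 W.
Step 9 — Reactive power: Q = Im(S) = -417.2 VAR.
Step 10 — Apparent power: |S| = 417.2 VA.
Step 11 — Power factor: PF = P/|S| = 0 (leading).

(a) P = 0 W  (b) Q = -417.2 VAR  (c) S = 417.2 VA  (d) PF = 0 (leading)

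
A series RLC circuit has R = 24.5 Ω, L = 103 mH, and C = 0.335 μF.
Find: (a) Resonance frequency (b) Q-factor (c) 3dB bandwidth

Step 1 — Resonance: ω₀ = 1/√(LC) = 1/√(0.103·3.35e-07) = 5383 rad/s.
Step 2 — f₀ = ω₀/(2π) = 856.8 Hz.
Step 3 — Series Q: Q = ω₀L/R = 5383·0.103/24.5 = 22.63.
Step 4 — Bandwidth: Δω = ω₀/Q = 237.9 rad/s; BW = Δω/(2π) = 37.86 Hz.

(a) f₀ = 856.8 Hz  (b) Q = 22.63  (c) BW = 37.86 Hz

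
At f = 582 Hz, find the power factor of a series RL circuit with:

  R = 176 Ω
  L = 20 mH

Step 1 — Angular frequency: ω = 2π·f = 2π·582 = 3657 rad/s.
Step 2 — Component impedances:
  R: Z = R = 176 Ω
  L: Z = jωL = j·3657·0.02 = 0 + j73.14 Ω
Step 3 — Series combination: Z_total = R + L = 176 + j73.14 Ω = 190.6∠22.6° Ω.
Step 4 — Power factor: PF = cos(φ) = Re(Z)/|Z| = 176/190.6 = 0.9234.
Step 5 — Type: Im(Z) = 73.14 ⇒ lagging (phase φ = 22.6°).

PF = 0.9234 (lagging, φ = 22.6°)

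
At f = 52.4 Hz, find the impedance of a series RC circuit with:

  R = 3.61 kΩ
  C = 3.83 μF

Step 1 — Angular frequency: ω = 2π·f = 2π·52.4 = 329.2 rad/s.
Step 2 — Component impedances:
  R: Z = R = 3610 Ω
  C: Z = 1/(jωC) = -j/(ω·C) = 0 - j793 Ω
Step 3 — Series combination: Z_total = R + C = 3610 - j793 Ω = 3696∠-12.4° Ω.

Z = 3610 - j793 Ω = 3696∠-12.4° Ω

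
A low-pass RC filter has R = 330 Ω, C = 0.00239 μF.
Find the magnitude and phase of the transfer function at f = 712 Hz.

Step 1 — Angular frequency: ω = 2π·712 = 4474 rad/s.
Step 2 — Transfer function: H(jω) = 1/(1 + jωRC).
Step 3 — Denominator: 1 + jωRC = 1 + j·4474·330·2.39e-09 = 1 + j0.003528.
Step 4 — H = 1 - j0.003528.
Step 5 — Magnitude: |H| = 1 (-0.0 dB); phase: φ = -0.2°.

|H| = 1 (-0.0 dB), φ = -0.2°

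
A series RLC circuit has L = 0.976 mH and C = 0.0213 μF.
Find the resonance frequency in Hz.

Step 1 — Resonance condition Im(Z)=0 gives ω₀ = 1/√(LC).
Step 2 — ω₀ = 1/√(0.000976·2.13e-08) = 2.193e+05 rad/s.
Step 3 — f₀ = ω₀/(2π) = 3.491e+04 Hz.

f₀ = 3.491e+04 Hz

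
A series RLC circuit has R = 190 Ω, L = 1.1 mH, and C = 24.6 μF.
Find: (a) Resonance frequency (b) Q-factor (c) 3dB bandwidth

Step 1 — Resonance: ω₀ = 1/√(LC) = 1/√(0.0011·2.46e-05) = 6079 rad/s.
Step 2 — f₀ = ω₀/(2π) = 967.5 Hz.
Step 3 — Series Q: Q = ω₀L/R = 6079·0.0011/190 = 0.03519.
Step 4 — Bandwidth: Δω = ω₀/Q = 1.727e+05 rad/s; BW = Δω/(2π) = 2.749e+04 Hz.

(a) f₀ = 967.5 Hz  (b) Q = 0.03519  (c) BW = 2.749e+04 Hz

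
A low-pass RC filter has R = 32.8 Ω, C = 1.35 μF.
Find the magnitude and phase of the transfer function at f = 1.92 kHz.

Step 1 — Angular frequency: ω = 2π·1920 = 1.206e+04 rad/s.
Step 2 — Transfer function: H(jω) = 1/(1 + jωRC).
Step 3 — Denominator: 1 + jωRC = 1 + j·1.206e+04·32.8·1.35e-06 = 1 + j0.5342.
Step 4 — H = 0.778 - j0.4156.
Step 5 — Magnitude: |H| = 0.882 (-1.1 dB); phase: φ = -28.1°.

|H| = 0.882 (-1.1 dB), φ = -28.1°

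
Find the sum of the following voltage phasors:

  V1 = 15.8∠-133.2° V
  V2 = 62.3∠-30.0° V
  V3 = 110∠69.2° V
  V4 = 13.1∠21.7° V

Step 1 — Convert each phasor to rectangular form:
  V1 = 15.8·(cos(-133.2°) + j·sin(-133.2°)) = -10.82 - j11.52 V
  V2 = 62.3·(cos(-30.0°) + j·sin(-30.0°)) = 53.95 - j31.15 V
  V3 = 110·(cos(69.2°) + j·sin(69.2°)) = 39.06 + j102.8 V
  V4 = 13.1·(cos(21.7°) + j·sin(21.7°)) = 12.17 + j4.844 V
Step 2 — Sum components: V_total = 94.37 + j65.01 V.
Step 3 — Convert to polar: |V_total| = 114.6 V, ∠V_total = 34.6°.

V_total = 114.6∠34.6° V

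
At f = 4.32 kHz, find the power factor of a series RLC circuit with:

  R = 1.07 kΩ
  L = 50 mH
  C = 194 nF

Step 1 — Angular frequency: ω = 2π·f = 2π·4320 = 2.714e+04 rad/s.
Step 2 — Component impedances:
  R: Z = R = 1070 Ω
  L: Z = jωL = j·2.714e+04·0.05 = 0 + j1357 Ω
  C: Z = 1/(jωC) = -j/(ω·C) = 0 - j189.9 Ω
Step 3 — Series combination: Z_total = R + L + C = 1070 + j1167 Ω = 1583∠47.5° Ω.
Step 4 — Power factor: PF = cos(φ) = Re(Z)/|Z| = 1070/1583.5 = 0.6757.
Step 5 — Type: Im(Z) = 1167 ⇒ lagging (phase φ = 47.5°).

PF = 0.6757 (lagging, φ = 47.5°)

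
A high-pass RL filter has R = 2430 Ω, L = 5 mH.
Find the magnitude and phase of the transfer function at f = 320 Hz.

Step 1 — Angular frequency: ω = 2π·320 = 2011 rad/s.
Step 2 — Transfer function: H(jω) = jωL/(R + jωL).
Step 3 — Numerator jωL = j·10.05; denominator R + jωL = 2430 + j10.05.
Step 4 — H = 1.712e-05 + j0.004137.
Step 5 — Magnitude: |H| = 0.004137 (-47.7 dB); phase: φ = 89.8°.

|H| = 0.004137 (-47.7 dB), φ = 89.8°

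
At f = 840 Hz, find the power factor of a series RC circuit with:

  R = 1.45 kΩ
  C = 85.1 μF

Step 1 — Angular frequency: ω = 2π·f = 2π·840 = 5278 rad/s.
Step 2 — Component impedances:
  R: Z = R = 1450 Ω
  C: Z = 1/(jωC) = -j/(ω·C) = 0 - j2.226 Ω
Step 3 — Series combination: Z_total = R + C = 1450 - j2.226 Ω = 1450∠-0.1° Ω.
Step 4 — Power factor: PF = cos(φ) = Re(Z)/|Z| = 1450/1450 = 1.
Step 5 — Type: Im(Z) = -2.226 ⇒ leading (phase φ = -0.1°).

PF = 1 (leading, φ = -0.1°)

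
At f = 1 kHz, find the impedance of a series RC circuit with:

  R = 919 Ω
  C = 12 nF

Step 1 — Angular frequency: ω = 2π·f = 2π·1000 = 6283 rad/s.
Step 2 — Component impedances:
  R: Z = R = 919 Ω
  C: Z = 1/(jωC) = -j/(ω·C) = 0 - j1.326e+04 Ω
Step 3 — Series combination: Z_total = R + C = 919 - j1.326e+04 Ω = 1.329e+04∠-86.0° Ω.

Z = 919 - j1.326e+04 Ω = 1.329e+04∠-86.0° Ω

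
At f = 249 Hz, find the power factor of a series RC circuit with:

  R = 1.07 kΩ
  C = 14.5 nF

Step 1 — Angular frequency: ω = 2π·f = 2π·249 = 1565 rad/s.
Step 2 — Component impedances:
  R: Z = R = 1070 Ω
  C: Z = 1/(jωC) = -j/(ω·C) = 0 - j4.408e+04 Ω
Step 3 — Series combination: Z_total = R + C = 1070 - j4.408e+04 Ω = 4.409e+04∠-88.6° Ω.
Step 4 — Power factor: PF = cos(φ) = Re(Z)/|Z| = 1070/4.409e+04 = 0.02427.
Step 5 — Type: Im(Z) = -4.408e+04 ⇒ leading (phase φ = -88.6°).

PF = 0.02427 (leading, φ = -88.6°)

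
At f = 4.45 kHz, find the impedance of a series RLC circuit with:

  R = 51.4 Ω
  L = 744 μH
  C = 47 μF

Step 1 — Angular frequency: ω = 2π·f = 2π·4450 = 2.796e+04 rad/s.
Step 2 — Component impedances:
  R: Z = R = 51.4 Ω
  L: Z = jωL = j·2.796e+04·0.000744 = 0 + j20.8 Ω
  C: Z = 1/(jωC) = -j/(ω·C) = 0 - j0.761 Ω
Step 3 — Series combination: Z_total = R + L + C = 51.4 + j20.04 Ω = 55.17∠21.3° Ω.

Z = 51.4 + j20.04 Ω = 55.17∠21.3° Ω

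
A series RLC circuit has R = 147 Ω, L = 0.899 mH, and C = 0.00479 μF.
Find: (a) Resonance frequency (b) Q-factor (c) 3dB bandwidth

Step 1 — Resonance: ω₀ = 1/√(LC) = 1/√(0.000899·4.79e-09) = 4.819e+05 rad/s.
Step 2 — f₀ = ω₀/(2π) = 7.67e+04 Hz.
Step 3 — Series Q: Q = ω₀L/R = 4.819e+05·0.000899/147 = 2.947.
Step 4 — Bandwidth: Δω = ω₀/Q = 1.635e+05 rad/s; BW = Δω/(2π) = 2.602e+04 Hz.

(a) f₀ = 7.67e+04 Hz  (b) Q = 2.947  (c) BW = 2.602e+04 Hz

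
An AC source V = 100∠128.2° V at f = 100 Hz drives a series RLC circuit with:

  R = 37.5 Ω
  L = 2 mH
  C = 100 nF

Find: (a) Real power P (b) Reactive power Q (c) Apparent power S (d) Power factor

Step 1 — Angular frequency: ω = 2π·f = 2π·100 = 628.3 rad/s.
Step 2 — Component impedances:
  R: Z = R = 37.5 Ω
  L: Z = jωL = j·628.3·0.002 = 0 + j1.257 Ω
  C: Z = 1/(jωC) = -j/(ω·C) = 0 - j1.592e+04 Ω
Step 3 — Series combination: Z_total = R + L + C = 37.5 - j1.591e+04 Ω = 1.591e+04∠-89.9° Ω.
Step 4 — Source phasor: V = 100∠128.2° V = -61.84 + j78.59 V.
Step 5 — Current: I = V / Z = -0.004947 - j0.003874 A = 0.006284∠-141.9° A.
Step 6 — Complex power: S = V·I* = 0.001481 - j0.6284 VA.
Step 7 — Real power: P = Re(S) = 0.001481 W.
Step 8 — Reactive power: Q = Im(S) = -0.6284 VAR.
Step 9 — Apparent power: |S| = 0.6284 VA.
Step 10 — Power factor: PF = P/|S| = 0.002356 (leading).

(a) P = 0.001481 W  (b) Q = -0.6284 VAR  (c) S = 0.6284 VA  (d) PF = 0.002356 (leading)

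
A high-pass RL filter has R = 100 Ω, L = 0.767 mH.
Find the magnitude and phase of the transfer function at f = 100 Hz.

Step 1 — Angular frequency: ω = 2π·100 = 628.3 rad/s.
Step 2 — Transfer function: H(jω) = jωL/(R + jωL).
Step 3 — Numerator jωL = j·0.4819; denominator R + jωL = 100 + j0.4819.
Step 4 — H = 2.322e-05 + j0.004819.
Step 5 — Magnitude: |H| = 0.004819 (-46.3 dB); phase: φ = 89.7°.

|H| = 0.004819 (-46.3 dB), φ = 89.7°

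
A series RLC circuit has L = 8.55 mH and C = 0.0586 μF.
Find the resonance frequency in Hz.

Step 1 — Resonance condition Im(Z)=0 gives ω₀ = 1/√(LC).
Step 2 — ω₀ = 1/√(0.00855·5.86e-08) = 4.468e+04 rad/s.
Step 3 — f₀ = ω₀/(2π) = 7110 Hz.

f₀ = 7110 Hz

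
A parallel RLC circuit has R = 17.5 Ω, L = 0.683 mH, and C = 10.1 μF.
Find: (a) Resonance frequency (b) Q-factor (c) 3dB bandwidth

Step 1 — Resonance: ω₀ = 1/√(LC) = 1/√(0.000683·1.01e-05) = 1.204e+04 rad/s.
Step 2 — f₀ = ω₀/(2π) = 1916 Hz.
Step 3 — Parallel Q: Q = R/(ω₀L) = 17.5/(1.204e+04·0.000683) = 2.128.
Step 4 — Bandwidth: Δω = ω₀/Q = 5658 rad/s; BW = Δω/(2π) = 900.5 Hz.

(a) f₀ = 1916 Hz  (b) Q = 2.128  (c) BW = 900.5 Hz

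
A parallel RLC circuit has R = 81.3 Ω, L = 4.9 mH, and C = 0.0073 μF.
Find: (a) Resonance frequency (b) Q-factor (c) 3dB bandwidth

Step 1 — Resonance: ω₀ = 1/√(LC) = 1/√(0.0049·7.3e-09) = 1.672e+05 rad/s.
Step 2 — f₀ = ω₀/(2π) = 2.661e+04 Hz.
Step 3 — Parallel Q: Q = R/(ω₀L) = 81.3/(1.672e+05·0.0049) = 0.09923.
Step 4 — Bandwidth: Δω = ω₀/Q = 1.685e+06 rad/s; BW = Δω/(2π) = 2.682e+05 Hz.

(a) f₀ = 2.661e+04 Hz  (b) Q = 0.09923  (c) BW = 2.682e+05 Hz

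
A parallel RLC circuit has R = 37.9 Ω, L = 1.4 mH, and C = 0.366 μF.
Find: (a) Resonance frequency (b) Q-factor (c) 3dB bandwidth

Step 1 — Resonance: ω₀ = 1/√(LC) = 1/√(0.0014·3.66e-07) = 4.418e+04 rad/s.
Step 2 — f₀ = ω₀/(2π) = 7031 Hz.
Step 3 — Parallel Q: Q = R/(ω₀L) = 37.9/(4.418e+04·0.0014) = 0.6128.
Step 4 — Bandwidth: Δω = ω₀/Q = 7.209e+04 rad/s; BW = Δω/(2π) = 1.147e+04 Hz.

(a) f₀ = 7031 Hz  (b) Q = 0.6128  (c) BW = 1.147e+04 Hz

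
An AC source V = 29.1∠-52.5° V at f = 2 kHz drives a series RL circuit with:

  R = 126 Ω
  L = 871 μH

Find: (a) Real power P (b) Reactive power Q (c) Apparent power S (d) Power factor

Step 1 — Angular frequency: ω = 2π·f = 2π·2000 = 1.257e+04 rad/s.
Step 2 — Component impedances:
  R: Z = R = 126 Ω
  L: Z = jωL = j·1.257e+04·0.000871 = 0 + j10.95 Ω
Step 3 — Series combination: Z_total = R + L = 126 + j10.95 Ω = 126.5∠5.0° Ω.
Step 4 — Source phasor: V = 29.1∠-52.5° V = 17.71 - j23.09 V.
Step 5 — Current: I = V / Z = 0.1237 - j0.194 A = 0.2301∠-57.5° A.
Step 6 — Complex power: S = V·I* = 6.67 + j0.5794 VA.
Step 7 — Real power: P = Re(S) = 6.67 W.
Step 8 — Reactive power: Q = Im(S) = 0.5794 VAR.
Step 9 — Apparent power: |S| = 6.695 VA.
Step 10 — Power factor: PF = P/|S| = 0.9962 (lagging).

(a) P = 6.67 W  (b) Q = 0.5794 VAR  (c) S = 6.695 VA  (d) PF = 0.9962 (lagging)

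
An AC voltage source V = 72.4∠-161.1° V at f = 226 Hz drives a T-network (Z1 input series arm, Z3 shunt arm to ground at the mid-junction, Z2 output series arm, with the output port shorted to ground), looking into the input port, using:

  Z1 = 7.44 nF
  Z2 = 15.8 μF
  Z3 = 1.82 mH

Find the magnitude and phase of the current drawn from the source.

Step 1 — Angular frequency: ω = 2π·f = 2π·226 = 1420 rad/s.
Step 2 — Component impedances:
  Z1: Z = 1/(jωC) = -j/(ω·C) = 0 - j9.465e+04 Ω
  Z2: Z = 1/(jωC) = -j/(ω·C) = 0 - j44.57 Ω
  Z3: Z = jωL = j·1420·0.00182 = 0 + j2.584 Ω
Step 3 — With the output port shorted to ground, the output series arm Z2 runs from the junction to ground; the shunt arm Z3 also runs from the junction to ground. They appear in parallel: Z3 || Z2 = 0 + j2.743 Ω.
Step 4 — Series with input arm Z1: Z_in = Z1 + (Z3 || Z2) = 0 - j9.465e+04 Ω = 9.465e+04∠-90.0° Ω.
Step 5 — Source phasor: V = 72.4∠-161.1° V = -68.5 - j23.45 V.
Step 6 — Ohm's law: I = V / Z_total = (-68.5 - j23.45) / (0 - j9.465e+04) = 0.0002478 - j0.0007237 A.
Step 7 — Convert to polar: |I| = 0.0007649 A, ∠I = -71.1°.

I = 0.0007649∠-71.1° A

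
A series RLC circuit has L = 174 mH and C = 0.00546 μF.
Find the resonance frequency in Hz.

Step 1 — Resonance condition Im(Z)=0 gives ω₀ = 1/√(LC).
Step 2 — ω₀ = 1/√(0.174·5.46e-09) = 3.244e+04 rad/s.
Step 3 — f₀ = ω₀/(2π) = 5164 Hz.

f₀ = 5164 Hz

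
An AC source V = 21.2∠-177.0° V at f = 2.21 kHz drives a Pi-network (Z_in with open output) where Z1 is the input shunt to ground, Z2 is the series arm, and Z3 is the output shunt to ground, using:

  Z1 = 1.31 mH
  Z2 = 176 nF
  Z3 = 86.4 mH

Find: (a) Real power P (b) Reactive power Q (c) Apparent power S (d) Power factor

Step 1 — Angular frequency: ω = 2π·f = 2π·2210 = 1.389e+04 rad/s.
Step 2 — Component impedances:
  Z1: Z = jωL = j·1.389e+04·0.00131 = 0 + j18.19 Ω
  Z2: Z = 1/(jωC) = -j/(ω·C) = 0 - j409.2 Ω
  Z3: Z = jωL = j·1.389e+04·0.0864 = 0 + j1200 Ω
Step 3 — With open output, the series arm Z2 and the output shunt Z3 appear in series to ground: Z2 + Z3 = 0 + j790.6 Ω.
Step 4 — Parallel with input shunt Z1: Z_in = Z1 || (Z2 + Z3) = 0 + j17.78 Ω = 17.78∠90.0° Ω.
Step 5 — Source phasor: V = 21.2∠-177.0° V = -21.17 - j1.11 V.
Step 6 — Current: I = V / Z = -0.0624 + j1.191 A = 1.192∠93.0° A.
Step 7 — Complex power: S = V·I* = 0 + j25.28 VA.
Step 8 — Real power: P = Re(S) = 0 W.
Step 9 — Reactive power: Q = Im(S) = 25.28 VAR.
Step 10 — Apparent power: |S| = 25.28 VA.
Step 11 — Power factor: PF = P/|S| = 0 (lagging).

(a) P = 0 W  (b) Q = 25.28 VAR  (c) S = 25.28 VA  (d) PF = 0 (lagging)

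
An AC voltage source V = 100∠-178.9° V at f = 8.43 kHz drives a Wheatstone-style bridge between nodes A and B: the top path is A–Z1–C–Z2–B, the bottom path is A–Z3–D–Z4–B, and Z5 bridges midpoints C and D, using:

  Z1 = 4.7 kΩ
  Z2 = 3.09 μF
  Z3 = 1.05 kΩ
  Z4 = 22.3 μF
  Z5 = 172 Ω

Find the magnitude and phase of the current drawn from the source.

Step 1 — Angular frequency: ω = 2π·f = 2π·8430 = 5.297e+04 rad/s.
Step 2 — Component impedances:
  Z1: Z = R = 4700 Ω
  Z2: Z = 1/(jωC) = -j/(ω·C) = 0 - j6.11 Ω
  Z3: Z = R = 1050 Ω
  Z4: Z = 1/(jωC) = -j/(ω·C) = 0 - j0.8466 Ω
  Z5: Z = R = 172 Ω
Step 3 — Bridge requires nodal analysis (the Z5 bridge couples midpoints C and D, so the two paths cannot be reduced to a simple series/parallel combination). Setting node B to ground and injecting 1 A at node A, the 3-node admittance system at A, C, D solves to V_A = Z_AB = 858.3 - j0.7693 Ω = 858.3∠-0.1° Ω.
Step 4 — Source phasor: V = 100∠-178.9° V = -99.98 - j1.92 V.
Step 5 — Ohm's law: I = V / Z_total = (-99.98 - j1.92) / (858.3 - j0.7693) = -0.1165 - j0.002341 A.
Step 6 — Convert to polar: |I| = 0.1165 A, ∠I = -178.8°.

I = 0.1165∠-178.8° A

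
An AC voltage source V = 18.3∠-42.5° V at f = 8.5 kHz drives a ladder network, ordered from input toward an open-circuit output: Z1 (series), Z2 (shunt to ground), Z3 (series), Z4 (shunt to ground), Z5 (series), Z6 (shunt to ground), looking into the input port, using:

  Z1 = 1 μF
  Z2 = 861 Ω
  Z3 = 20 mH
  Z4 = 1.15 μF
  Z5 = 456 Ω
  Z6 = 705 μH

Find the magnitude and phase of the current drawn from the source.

Step 1 — Angular frequency: ω = 2π·f = 2π·8500 = 5.341e+04 rad/s.
Step 2 — Component impedances:
  Z1: Z = 1/(jωC) = -j/(ω·C) = 0 - j18.72 Ω
  Z2: Z = R = 861 Ω
  Z3: Z = jωL = j·5.341e+04·0.02 = 0 + j1068 Ω
  Z4: Z = 1/(jωC) = -j/(ω·C) = 0 - j16.28 Ω
  Z5: Z = R = 456 Ω
  Z6: Z = jωL = j·5.341e+04·0.000705 = 0 + j37.65 Ω
Step 3 — Ladder network (open output): work backward from the far end, alternating series and parallel combinations. Z_in = 515.5 + j403.1 Ω = 654.4∠38.0° Ω.
Step 4 — Source phasor: V = 18.3∠-42.5° V = 13.49 - j12.36 V.
Step 5 — Ohm's law: I = V / Z_total = (13.49 - j12.36) / (515.5 + j403.1) = 0.004605 - j0.02758 A.
Step 6 — Convert to polar: |I| = 0.02797 A, ∠I = -80.5°.

I = 0.02797∠-80.5° A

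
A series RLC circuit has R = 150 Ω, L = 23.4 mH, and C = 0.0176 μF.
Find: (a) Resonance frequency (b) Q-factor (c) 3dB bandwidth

Step 1 — Resonance: ω₀ = 1/√(LC) = 1/√(0.0234·1.76e-08) = 4.928e+04 rad/s.
Step 2 — f₀ = ω₀/(2π) = 7843 Hz.
Step 3 — Series Q: Q = ω₀L/R = 4.928e+04·0.0234/150 = 7.687.
Step 4 — Bandwidth: Δω = ω₀/Q = 6410 rad/s; BW = Δω/(2π) = 1020 Hz.

(a) f₀ = 7843 Hz  (b) Q = 7.687  (c) BW = 1020 Hz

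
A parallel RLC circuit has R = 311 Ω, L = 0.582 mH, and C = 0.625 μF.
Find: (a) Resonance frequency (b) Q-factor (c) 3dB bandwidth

Step 1 — Resonance: ω₀ = 1/√(LC) = 1/√(0.000582·6.25e-07) = 5.243e+04 rad/s.
Step 2 — f₀ = ω₀/(2π) = 8345 Hz.
Step 3 — Parallel Q: Q = R/(ω₀L) = 311/(5.243e+04·0.000582) = 10.19.
Step 4 — Bandwidth: Δω = ω₀/Q = 5145 rad/s; BW = Δω/(2π) = 818.8 Hz.

(a) f₀ = 8345 Hz  (b) Q = 10.19  (c) BW = 818.8 Hz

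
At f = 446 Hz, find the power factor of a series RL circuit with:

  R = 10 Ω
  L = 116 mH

Step 1 — Angular frequency: ω = 2π·f = 2π·446 = 2802 rad/s.
Step 2 — Component impedances:
  R: Z = R = 10 Ω
  L: Z = jωL = j·2802·0.116 = 0 + j325.1 Ω
Step 3 — Series combination: Z_total = R + L = 10 + j325.1 Ω = 325.2∠88.2° Ω.
Step 4 — Power factor: PF = cos(φ) = Re(Z)/|Z| = 10/325.2 = 0.03075.
Step 5 — Type: Im(Z) = 325.1 ⇒ lagging (phase φ = 88.2°).

PF = 0.03075 (lagging, φ = 88.2°)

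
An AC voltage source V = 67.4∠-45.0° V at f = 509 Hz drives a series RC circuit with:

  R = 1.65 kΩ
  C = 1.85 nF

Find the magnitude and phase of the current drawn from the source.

Step 1 — Angular frequency: ω = 2π·f = 2π·509 = 3198 rad/s.
Step 2 — Component impedances:
  R: Z = R = 1650 Ω
  C: Z = 1/(jωC) = -j/(ω·C) = 0 - j1.69e+05 Ω
Step 3 — Series combination: Z_total = R + C = 1650 - j1.69e+05 Ω = 1.69e+05∠-89.4° Ω.
Step 4 — Source phasor: V = 67.4∠-45.0° V = 47.66 - j47.66 V.
Step 5 — Ohm's law: I = V / Z_total = (47.66 - j47.66) / (1650 - j1.69e+05) = 0.0002847 + j0.0002792 A.
Step 6 — Convert to polar: |I| = 0.0003988 A, ∠I = 44.4°.

I = 0.0003988∠44.4° A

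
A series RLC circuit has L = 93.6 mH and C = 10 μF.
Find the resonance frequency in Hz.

Step 1 — Resonance condition Im(Z)=0 gives ω₀ = 1/√(LC).
Step 2 — ω₀ = 1/√(0.0936·1e-05) = 1034 rad/s.
Step 3 — f₀ = ω₀/(2π) = 164.5 Hz.

f₀ = 164.5 Hz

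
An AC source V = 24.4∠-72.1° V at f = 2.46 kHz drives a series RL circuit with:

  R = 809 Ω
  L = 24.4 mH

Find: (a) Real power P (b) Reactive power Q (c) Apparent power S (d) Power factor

Step 1 — Angular frequency: ω = 2π·f = 2π·2460 = 1.546e+04 rad/s.
Step 2 — Component impedances:
  R: Z = R = 809 Ω
  L: Z = jωL = j·1.546e+04·0.0244 = 0 + j377.1 Ω
Step 3 — Series combination: Z_total = R + L = 809 + j377.1 Ω = 892.6∠25.0° Ω.
Step 4 — Source phasor: V = 24.4∠-72.1° V = 7.5 - j23.22 V.
Step 5 — Current: I = V / Z = -0.003376 - j0.02713 A = 0.02734∠-97.1° A.
Step 6 — Complex power: S = V·I* = 0.6045 + j0.2818 VA.
Step 7 — Real power: P = Re(S) = 0.6045 W.
Step 8 — Reactive power: Q = Im(S) = 0.2818 VAR.
Step 9 — Apparent power: |S| = 0.667 VA.
Step 10 — Power factor: PF = P/|S| = 0.9064 (lagging).

(a) P = 0.6045 W  (b) Q = 0.2818 VAR  (c) S = 0.667 VA  (d) PF = 0.9064 (lagging)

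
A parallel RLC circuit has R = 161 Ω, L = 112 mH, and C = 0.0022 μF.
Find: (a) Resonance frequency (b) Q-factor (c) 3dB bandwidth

Step 1 — Resonance: ω₀ = 1/√(LC) = 1/√(0.112·2.2e-09) = 6.371e+04 rad/s.
Step 2 — f₀ = ω₀/(2π) = 1.014e+04 Hz.
Step 3 — Parallel Q: Q = R/(ω₀L) = 161/(6.371e+04·0.112) = 0.02256.
Step 4 — Bandwidth: Δω = ω₀/Q = 2.823e+06 rad/s; BW = Δω/(2π) = 4.493e+05 Hz.

(a) f₀ = 1.014e+04 Hz  (b) Q = 0.02256  (c) BW = 4.493e+05 Hz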